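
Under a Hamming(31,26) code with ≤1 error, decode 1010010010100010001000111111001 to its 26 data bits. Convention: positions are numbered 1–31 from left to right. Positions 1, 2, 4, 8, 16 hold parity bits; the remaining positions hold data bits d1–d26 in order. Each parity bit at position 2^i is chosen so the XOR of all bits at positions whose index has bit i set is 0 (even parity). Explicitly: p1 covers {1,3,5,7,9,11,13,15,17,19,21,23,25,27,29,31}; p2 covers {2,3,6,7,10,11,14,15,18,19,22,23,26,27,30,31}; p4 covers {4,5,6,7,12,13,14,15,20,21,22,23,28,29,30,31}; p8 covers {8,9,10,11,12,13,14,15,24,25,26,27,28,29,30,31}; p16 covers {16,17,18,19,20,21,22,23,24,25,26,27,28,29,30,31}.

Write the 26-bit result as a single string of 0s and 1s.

s1 (pos 1,3,5,7,9,11,13,15,17,19,21,23,25,27,29,31): 1⊕1⊕0⊕0⊕1⊕1⊕0⊕1⊕0⊕1⊕0⊕1⊕1⊕1⊕0⊕1 = 0
s2 (pos 2,3,6,7,10,11,14,15,18,19,22,23,26,27,30,31): 0⊕1⊕1⊕0⊕0⊕1⊕0⊕1⊕0⊕1⊕0⊕1⊕1⊕1⊕0⊕1 = 1
s4 (pos 4,5,6,7,12,13,14,15,20,21,22,23,28,29,30,31): 0⊕0⊕1⊕0⊕0⊕0⊕0⊕1⊕0⊕0⊕0⊕1⊕1⊕0⊕0⊕1 = 1
s8 (pos 8,9,10,11,12,13,14,15,24,25,26,27,28,29,30,31): 0⊕1⊕0⊕1⊕0⊕0⊕0⊕1⊕1⊕1⊕1⊕1⊕1⊕0⊕0⊕1 = 1
s16 (pos 16,17,18,19,20,21,22,23,24,25,26,27,28,29,30,31): 0⊕0⊕0⊕1⊕0⊕0⊕0⊕1⊕1⊕1⊕1⊕1⊕1⊕0⊕0⊕1 = 0
Syndrome s16…s1 = 01110 → error at position 14.
Flip position 14: 1010010010100010001000111111001 → 1010010010100110001000111111001
Read data bits from positions 3,5,6,7,9,10,11,12,13,14,15,17,18,19,20,21,22,23,24,25,26,27,28,29,30,31: 10101010011001000111111001

10101010011001000111111001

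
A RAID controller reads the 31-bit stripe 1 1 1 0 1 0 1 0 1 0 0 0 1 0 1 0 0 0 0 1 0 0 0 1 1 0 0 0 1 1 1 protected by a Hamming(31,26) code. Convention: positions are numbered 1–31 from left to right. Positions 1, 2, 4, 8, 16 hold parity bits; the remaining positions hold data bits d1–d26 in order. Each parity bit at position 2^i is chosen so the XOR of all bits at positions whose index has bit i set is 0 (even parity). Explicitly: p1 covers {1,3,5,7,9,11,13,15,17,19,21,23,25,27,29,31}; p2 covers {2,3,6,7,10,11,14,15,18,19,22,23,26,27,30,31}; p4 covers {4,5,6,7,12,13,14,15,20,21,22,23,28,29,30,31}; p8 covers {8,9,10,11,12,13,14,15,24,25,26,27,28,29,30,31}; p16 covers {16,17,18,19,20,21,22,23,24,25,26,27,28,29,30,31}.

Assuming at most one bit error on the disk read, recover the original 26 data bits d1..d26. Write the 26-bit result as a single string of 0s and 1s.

s1 (pos 1,3,5,7,9,11,13,15,17,19,21,23,25,27,29,31): 1⊕1⊕1⊕1⊕1⊕0⊕1⊕1⊕0⊕0⊕0⊕0⊕1⊕0⊕1⊕1 = 0
s2 (pos 2,3,6,7,10,11,14,15,18,19,22,23,26,27,30,31): 1⊕1⊕0⊕1⊕0⊕0⊕0⊕1⊕0⊕0⊕0⊕0⊕0⊕0⊕1⊕1 = 0
s4 (pos 4,5,6,7,12,13,14,15,20,21,22,23,28,29,30,31): 0⊕1⊕0⊕1⊕0⊕1⊕0⊕1⊕1⊕0⊕0⊕0⊕0⊕1⊕1⊕1 = 0
s8 (pos 8,9,10,11,12,13,14,15,24,25,26,27,28,29,30,31): 0⊕1⊕0⊕0⊕0⊕1⊕0⊕1⊕1⊕1⊕0⊕0⊕0⊕1⊕1⊕1 = 0
s16 (pos 16,17,18,19,20,21,22,23,24,25,26,27,28,29,30,31): 0⊕0⊕0⊕0⊕1⊕0⊕0⊕0⊕1⊕1⊕0⊕0⊕0⊕1⊕1⊕1 = 0
Syndrome s16…s1 = 00000 → no error.
Read data bits from positions 3,5,6,7,9,10,11,12,13,14,15,17,18,19,20,21,22,23,24,25,26,27,28,29,30,31: 11011000101000100011000111

11011000101000100011000111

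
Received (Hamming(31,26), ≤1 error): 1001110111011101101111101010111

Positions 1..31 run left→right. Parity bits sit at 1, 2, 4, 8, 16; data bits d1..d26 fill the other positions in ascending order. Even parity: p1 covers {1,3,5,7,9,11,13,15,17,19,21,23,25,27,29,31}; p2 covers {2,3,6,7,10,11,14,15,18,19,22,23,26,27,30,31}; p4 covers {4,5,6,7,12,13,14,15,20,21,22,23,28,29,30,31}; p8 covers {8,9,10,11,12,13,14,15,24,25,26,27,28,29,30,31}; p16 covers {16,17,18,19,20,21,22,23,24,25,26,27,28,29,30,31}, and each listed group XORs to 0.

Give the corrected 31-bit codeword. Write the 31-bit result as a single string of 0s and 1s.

s1 (pos 1,3,5,7,9,11,13,15,17,19,21,23,25,27,29,31): 1⊕0⊕1⊕0⊕1⊕0⊕1⊕0⊕1⊕1⊕1⊕1⊕1⊕1⊕1⊕1 = 0
s2 (pos 2,3,6,7,10,11,14,15,18,19,22,23,26,27,30,31): 0⊕0⊕1⊕0⊕1⊕0⊕1⊕0⊕0⊕1⊕1⊕1⊕0⊕1⊕1⊕1 = 1
s4 (pos 4,5,6,7,12,13,14,15,20,21,22,23,28,29,30,31): 1⊕1⊕1⊕0⊕1⊕1⊕1⊕0⊕1⊕1⊕1⊕1⊕0⊕1⊕1⊕1 = 1
s8 (pos 8,9,10,11,12,13,14,15,24,25,26,27,28,29,30,31): 1⊕1⊕1⊕0⊕1⊕1⊕1⊕0⊕0⊕1⊕0⊕1⊕0⊕1⊕1⊕1 = 1
s16 (pos 16,17,18,19,20,21,22,23,24,25,26,27,28,29,30,31): 1⊕1⊕0⊕1⊕1⊕1⊕1⊕1⊕0⊕1⊕0⊕1⊕0⊕1⊕1⊕1 = 0
Syndrome s16…s1 = 01110 → error at position 14.
Flip position 14: 1001110111011101101111101010111 → 1001110111011001101111101010111

1001110111011001101111101010111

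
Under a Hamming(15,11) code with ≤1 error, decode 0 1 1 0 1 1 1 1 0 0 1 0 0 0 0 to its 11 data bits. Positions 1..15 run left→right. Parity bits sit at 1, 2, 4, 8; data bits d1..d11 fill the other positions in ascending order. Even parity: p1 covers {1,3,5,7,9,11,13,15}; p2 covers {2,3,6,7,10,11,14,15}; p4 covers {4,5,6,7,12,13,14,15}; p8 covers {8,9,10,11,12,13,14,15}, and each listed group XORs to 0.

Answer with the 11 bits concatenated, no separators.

s1 (pos 1,3,5,7,9,11,13,15): 0⊕1⊕1⊕1⊕0⊕1⊕0⊕0 = 0
s2 (pos 2,3,6,7,10,11,14,15): 1⊕1⊕1⊕1⊕0⊕1⊕0⊕0 = 1
s4 (pos 4,5,6,7,12,13,14,15): 0⊕1⊕1⊕1⊕0⊕0⊕0⊕0 = 1
s8 (pos 8,9,10,11,12,13,14,15): 1⊕0⊕0⊕1⊕0⊕0⊕0⊕0 = 0
Syndrome s8…s1 = 0110 → error at position 6.
Flip position 6: 011011110010000 → 011010110010000
Read data bits from positions 3,5,6,7,9,10,11,12,13,14,15: 11010010000

11010010000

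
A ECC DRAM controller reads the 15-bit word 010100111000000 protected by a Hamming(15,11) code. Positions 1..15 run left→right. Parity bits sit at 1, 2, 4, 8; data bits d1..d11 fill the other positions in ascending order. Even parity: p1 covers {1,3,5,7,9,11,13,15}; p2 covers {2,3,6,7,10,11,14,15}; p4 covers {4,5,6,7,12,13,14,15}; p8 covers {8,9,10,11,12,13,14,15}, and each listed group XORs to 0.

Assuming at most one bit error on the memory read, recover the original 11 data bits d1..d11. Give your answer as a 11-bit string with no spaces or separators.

00011000000

s1 (pos 1,3,5,7,9,11,13,15): 0⊕0⊕0⊕1⊕1⊕0⊕0⊕0 = 0
s2 (pos 2,3,6,7,10,11,14,15): 1⊕0⊕0⊕1⊕0⊕0⊕0⊕0 = 0
s4 (pos 4,5,6,7,12,13,14,15): 1⊕0⊕0⊕1⊕0⊕0⊕0⊕0 = 0
s8 (pos 8,9,10,11,12,13,14,15): 1⊕1⊕0⊕0⊕0⊕0⊕0⊕0 = 0
Syndrome s8…s1 = 0000 → no error.
Read data bits from positions 3,5,6,7,9,10,11,12,13,14,15: 00011000000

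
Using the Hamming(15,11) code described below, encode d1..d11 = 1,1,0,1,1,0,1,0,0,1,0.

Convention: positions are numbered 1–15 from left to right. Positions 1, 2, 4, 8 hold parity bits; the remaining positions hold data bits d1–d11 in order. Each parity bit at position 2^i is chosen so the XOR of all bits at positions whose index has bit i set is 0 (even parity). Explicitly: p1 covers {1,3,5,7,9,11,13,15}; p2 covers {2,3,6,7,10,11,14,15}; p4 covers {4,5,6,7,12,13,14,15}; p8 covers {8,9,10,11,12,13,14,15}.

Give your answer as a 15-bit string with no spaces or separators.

Place data at non-parity positions: p1 p2 1 p4 1 0 1 p8 1 0 1 0 0 1 0
p1 (pos 1,3,5,7,9,11,13,15): XOR of data positions = 1⊕1⊕1⊕1⊕1⊕0⊕0 = 1
p2 (pos 2,3,6,7,10,11,14,15): XOR of data positions = 1⊕0⊕1⊕0⊕1⊕1⊕0 = 0
p4 (pos 4,5,6,7,12,13,14,15): XOR of data positions = 1⊕0⊕1⊕0⊕0⊕1⊕0 = 1
p8 (pos 8,9,10,11,12,13,14,15): XOR of data positions = 1⊕0⊕1⊕0⊕0⊕1⊕0 = 1
Codeword: 101110111010010

101110111010010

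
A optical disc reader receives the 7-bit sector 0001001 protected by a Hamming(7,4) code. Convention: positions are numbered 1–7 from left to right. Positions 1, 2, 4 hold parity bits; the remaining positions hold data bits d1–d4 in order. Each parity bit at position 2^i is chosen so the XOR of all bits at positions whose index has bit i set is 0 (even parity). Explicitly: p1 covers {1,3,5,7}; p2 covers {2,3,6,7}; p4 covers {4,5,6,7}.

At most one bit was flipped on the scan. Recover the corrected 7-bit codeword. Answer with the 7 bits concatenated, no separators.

s1 (pos 1,3,5,7): 0⊕0⊕0⊕1 = 1
s2 (pos 2,3,6,7): 0⊕0⊕0⊕1 = 1
s4 (pos 4,5,6,7): 1⊕0⊕0⊕1 = 0
Syndrome s4…s1 = 011 → error at position 3.
Flip position 3: 0001001 → 0011001

0011001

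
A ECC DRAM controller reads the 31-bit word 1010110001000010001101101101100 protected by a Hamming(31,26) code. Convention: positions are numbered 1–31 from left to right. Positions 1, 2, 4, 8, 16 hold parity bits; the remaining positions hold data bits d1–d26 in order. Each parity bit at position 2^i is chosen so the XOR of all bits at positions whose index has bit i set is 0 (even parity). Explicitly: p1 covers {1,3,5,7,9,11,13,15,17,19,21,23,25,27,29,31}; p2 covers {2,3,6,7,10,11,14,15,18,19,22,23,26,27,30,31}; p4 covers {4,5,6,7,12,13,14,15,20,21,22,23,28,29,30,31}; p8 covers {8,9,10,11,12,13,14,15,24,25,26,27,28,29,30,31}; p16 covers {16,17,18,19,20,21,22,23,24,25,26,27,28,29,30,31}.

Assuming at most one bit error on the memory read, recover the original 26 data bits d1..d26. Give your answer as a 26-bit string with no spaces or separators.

11100100001001101101101100

s1 (pos 1,3,5,7,9,11,13,15,17,19,21,23,25,27,29,31): 1⊕1⊕1⊕0⊕0⊕0⊕0⊕1⊕0⊕1⊕0⊕1⊕1⊕0⊕1⊕0 = 0
s2 (pos 2,3,6,7,10,11,14,15,18,19,22,23,26,27,30,31): 0⊕1⊕1⊕0⊕1⊕0⊕0⊕1⊕0⊕1⊕1⊕1⊕1⊕0⊕0⊕0 = 0
s4 (pos 4,5,6,7,12,13,14,15,20,21,22,23,28,29,30,31): 0⊕1⊕1⊕0⊕0⊕0⊕0⊕1⊕1⊕0⊕1⊕1⊕1⊕1⊕0⊕0 = 0
s8 (pos 8,9,10,11,12,13,14,15,24,25,26,27,28,29,30,31): 0⊕0⊕1⊕0⊕0⊕0⊕0⊕1⊕0⊕1⊕1⊕0⊕1⊕1⊕0⊕0 = 0
s16 (pos 16,17,18,19,20,21,22,23,24,25,26,27,28,29,30,31): 0⊕0⊕0⊕1⊕1⊕0⊕1⊕1⊕0⊕1⊕1⊕0⊕1⊕1⊕0⊕0 = 0
Syndrome s16…s1 = 00000 → no error.
Read data bits from positions 3,5,6,7,9,10,11,12,13,14,15,17,18,19,20,21,22,23,24,25,26,27,28,29,30,31: 11100100001001101101101100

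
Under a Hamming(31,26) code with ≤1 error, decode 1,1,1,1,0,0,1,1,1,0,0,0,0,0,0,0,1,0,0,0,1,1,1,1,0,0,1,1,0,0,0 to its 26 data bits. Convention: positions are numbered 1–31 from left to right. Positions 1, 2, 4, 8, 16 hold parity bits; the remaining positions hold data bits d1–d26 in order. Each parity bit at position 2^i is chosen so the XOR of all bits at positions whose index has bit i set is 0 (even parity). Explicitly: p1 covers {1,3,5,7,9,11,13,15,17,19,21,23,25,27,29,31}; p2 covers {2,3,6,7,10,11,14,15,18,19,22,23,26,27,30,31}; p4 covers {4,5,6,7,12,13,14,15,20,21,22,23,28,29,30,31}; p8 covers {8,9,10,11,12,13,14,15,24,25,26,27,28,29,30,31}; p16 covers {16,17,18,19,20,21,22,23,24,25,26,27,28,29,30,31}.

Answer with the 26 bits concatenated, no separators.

10011000000100011100011000

s1 (pos 1,3,5,7,9,11,13,15,17,19,21,23,25,27,29,31): 1⊕1⊕0⊕1⊕1⊕0⊕0⊕0⊕1⊕0⊕1⊕1⊕0⊕1⊕0⊕0 = 0
s2 (pos 2,3,6,7,10,11,14,15,18,19,22,23,26,27,30,31): 1⊕1⊕0⊕1⊕0⊕0⊕0⊕0⊕0⊕0⊕1⊕1⊕0⊕1⊕0⊕0 = 0
s4 (pos 4,5,6,7,12,13,14,15,20,21,22,23,28,29,30,31): 1⊕0⊕0⊕1⊕0⊕0⊕0⊕0⊕0⊕1⊕1⊕1⊕1⊕0⊕0⊕0 = 0
s8 (pos 8,9,10,11,12,13,14,15,24,25,26,27,28,29,30,31): 1⊕1⊕0⊕0⊕0⊕0⊕0⊕0⊕1⊕0⊕0⊕1⊕1⊕0⊕0⊕0 = 1
s16 (pos 16,17,18,19,20,21,22,23,24,25,26,27,28,29,30,31): 0⊕1⊕0⊕0⊕0⊕1⊕1⊕1⊕1⊕0⊕0⊕1⊕1⊕0⊕0⊕0 = 1
Syndrome s16…s1 = 11000 → error at position 24.
Flip position 24: 1111001110000000100011110011000 → 1111001110000000100011100011000
Read data bits from positions 3,5,6,7,9,10,11,12,13,14,15,17,18,19,20,21,22,23,24,25,26,27,28,29,30,31: 10011000000100011100011000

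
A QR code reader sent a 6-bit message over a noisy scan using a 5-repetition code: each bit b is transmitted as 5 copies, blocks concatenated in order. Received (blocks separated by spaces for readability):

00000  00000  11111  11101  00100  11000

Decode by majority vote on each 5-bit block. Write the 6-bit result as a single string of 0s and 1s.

001100

Block 1 (00000): 0 ones → 0
Block 2 (00000): 0 ones → 0
Block 3 (11111): 5 ones → 1
Block 4 (11101): 4 ones → 1
Block 5 (00100): 1 one → 0
Block 6 (11000): 2 ones → 0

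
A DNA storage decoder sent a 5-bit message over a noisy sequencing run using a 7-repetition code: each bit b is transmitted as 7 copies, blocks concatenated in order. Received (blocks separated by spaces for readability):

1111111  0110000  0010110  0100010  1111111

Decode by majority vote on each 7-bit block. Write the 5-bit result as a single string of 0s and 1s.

10001

Block 1 (1111111): 7 ones → 1
Block 2 (0110000): 2 ones → 0
Block 3 (0010110): 3 ones → 0
Block 4 (0100010): 2 ones → 0
Block 5 (1111111): 7 ones → 1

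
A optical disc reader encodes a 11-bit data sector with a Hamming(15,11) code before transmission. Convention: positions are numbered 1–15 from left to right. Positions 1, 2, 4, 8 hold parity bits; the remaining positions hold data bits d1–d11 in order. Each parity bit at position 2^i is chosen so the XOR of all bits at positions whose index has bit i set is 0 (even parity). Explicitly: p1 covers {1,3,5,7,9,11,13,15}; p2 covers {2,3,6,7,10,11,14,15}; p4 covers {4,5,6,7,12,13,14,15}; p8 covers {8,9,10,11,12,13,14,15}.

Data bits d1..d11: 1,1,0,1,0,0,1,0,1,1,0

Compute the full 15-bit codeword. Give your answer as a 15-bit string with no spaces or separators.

Place data at non-parity positions: p1 p2 1 p4 1 0 1 p8 0 0 1 0 1 1 0
p1 (pos 1,3,5,7,9,11,13,15): XOR of data positions = 1⊕1⊕1⊕0⊕1⊕1⊕0 = 1
p2 (pos 2,3,6,7,10,11,14,15): XOR of data positions = 1⊕0⊕1⊕0⊕1⊕1⊕0 = 0
p4 (pos 4,5,6,7,12,13,14,15): XOR of data positions = 1⊕0⊕1⊕0⊕1⊕1⊕0 = 0
p8 (pos 8,9,10,11,12,13,14,15): XOR of data positions = 0⊕0⊕1⊕0⊕1⊕1⊕0 = 1
Codeword: 101010110010110

101010110010110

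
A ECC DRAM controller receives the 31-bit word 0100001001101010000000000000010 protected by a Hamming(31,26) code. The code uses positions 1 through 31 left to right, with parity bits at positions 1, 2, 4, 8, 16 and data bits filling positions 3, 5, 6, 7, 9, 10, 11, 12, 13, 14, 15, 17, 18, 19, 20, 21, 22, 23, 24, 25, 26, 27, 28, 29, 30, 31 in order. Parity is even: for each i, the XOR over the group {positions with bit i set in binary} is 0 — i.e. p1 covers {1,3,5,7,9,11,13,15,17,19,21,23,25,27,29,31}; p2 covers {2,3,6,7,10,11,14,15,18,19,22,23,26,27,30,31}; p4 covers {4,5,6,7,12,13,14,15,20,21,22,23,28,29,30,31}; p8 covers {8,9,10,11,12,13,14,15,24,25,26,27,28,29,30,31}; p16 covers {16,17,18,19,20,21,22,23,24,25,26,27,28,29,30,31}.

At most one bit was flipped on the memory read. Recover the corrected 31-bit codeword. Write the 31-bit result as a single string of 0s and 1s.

0100001001101010000000010000010

s1 (pos 1,3,5,7,9,11,13,15,17,19,21,23,25,27,29,31): 0⊕0⊕0⊕1⊕0⊕1⊕1⊕1⊕0⊕0⊕0⊕0⊕0⊕0⊕0⊕0 = 0
s2 (pos 2,3,6,7,10,11,14,15,18,19,22,23,26,27,30,31): 1⊕0⊕0⊕1⊕1⊕1⊕0⊕1⊕0⊕0⊕0⊕0⊕0⊕0⊕1⊕0 = 0
s4 (pos 4,5,6,7,12,13,14,15,20,21,22,23,28,29,30,31): 0⊕0⊕0⊕1⊕0⊕1⊕0⊕1⊕0⊕0⊕0⊕0⊕0⊕0⊕1⊕0 = 0
s8 (pos 8,9,10,11,12,13,14,15,24,25,26,27,28,29,30,31): 0⊕0⊕1⊕1⊕0⊕1⊕0⊕1⊕0⊕0⊕0⊕0⊕0⊕0⊕1⊕0 = 1
s16 (pos 16,17,18,19,20,21,22,23,24,25,26,27,28,29,30,31): 0⊕0⊕0⊕0⊕0⊕0⊕0⊕0⊕0⊕0⊕0⊕0⊕0⊕0⊕1⊕0 = 1
Syndrome s16…s1 = 11000 → error at position 24.
Flip position 24: 0100001001101010000000000000010 → 0100001001101010000000010000010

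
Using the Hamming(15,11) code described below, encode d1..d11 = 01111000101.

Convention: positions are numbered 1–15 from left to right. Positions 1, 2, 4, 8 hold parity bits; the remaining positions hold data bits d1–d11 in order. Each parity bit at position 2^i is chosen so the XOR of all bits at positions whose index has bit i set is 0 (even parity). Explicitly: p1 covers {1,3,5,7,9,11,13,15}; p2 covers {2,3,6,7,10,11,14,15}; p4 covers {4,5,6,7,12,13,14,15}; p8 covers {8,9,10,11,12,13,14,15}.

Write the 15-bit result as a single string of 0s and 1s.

110111111000101

Place data at non-parity positions: p1 p2 0 p4 1 1 1 p8 1 0 0 0 1 0 1
p1 (pos 1,3,5,7,9,11,13,15): XOR of data positions = 0⊕1⊕1⊕1⊕0⊕1⊕1 = 1
p2 (pos 2,3,6,7,10,11,14,15): XOR of data positions = 0⊕1⊕1⊕0⊕0⊕0⊕1 = 1
p4 (pos 4,5,6,7,12,13,14,15): XOR of data positions = 1⊕1⊕1⊕0⊕1⊕0⊕1 = 1
p8 (pos 8,9,10,11,12,13,14,15): XOR of data positions = 1⊕0⊕0⊕0⊕1⊕0⊕1 = 1
Codeword: 110111111000101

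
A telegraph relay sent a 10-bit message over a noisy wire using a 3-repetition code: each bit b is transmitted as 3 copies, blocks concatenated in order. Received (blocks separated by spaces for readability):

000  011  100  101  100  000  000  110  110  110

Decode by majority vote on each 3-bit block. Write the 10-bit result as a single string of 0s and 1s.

0101000111

Block 1 (000): 0 ones → 0
Block 2 (011): 2 ones → 1
Block 3 (100): 1 one → 0
Block 4 (101): 2 ones → 1
Block 5 (100): 1 one → 0
Block 6 (000): 0 ones → 0
Block 7 (000): 0 ones → 0
Block 8 (110): 2 ones → 1
Block 9 (110): 2 ones → 1
Block 10 (110): 2 ones → 1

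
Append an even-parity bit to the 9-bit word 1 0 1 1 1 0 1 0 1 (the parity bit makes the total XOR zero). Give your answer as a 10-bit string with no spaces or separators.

1011101010

XOR of the 9 data bits: 1⊕0⊕1⊕1⊕1⊕0⊕1⊕0⊕1 = 0
Parity bit = 0 (so all 10 bits XOR to 0).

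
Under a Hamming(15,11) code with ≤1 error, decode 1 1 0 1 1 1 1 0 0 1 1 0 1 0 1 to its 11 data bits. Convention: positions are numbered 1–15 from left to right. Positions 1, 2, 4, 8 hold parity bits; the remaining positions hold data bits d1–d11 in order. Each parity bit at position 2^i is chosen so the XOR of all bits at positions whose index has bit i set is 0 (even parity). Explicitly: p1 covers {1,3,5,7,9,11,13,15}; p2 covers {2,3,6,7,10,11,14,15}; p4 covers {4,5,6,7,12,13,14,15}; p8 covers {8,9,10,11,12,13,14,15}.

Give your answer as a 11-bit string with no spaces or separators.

s1 (pos 1,3,5,7,9,11,13,15): 1⊕0⊕1⊕1⊕0⊕1⊕1⊕1 = 0
s2 (pos 2,3,6,7,10,11,14,15): 1⊕0⊕1⊕1⊕1⊕1⊕0⊕1 = 0
s4 (pos 4,5,6,7,12,13,14,15): 1⊕1⊕1⊕1⊕0⊕1⊕0⊕1 = 0
s8 (pos 8,9,10,11,12,13,14,15): 0⊕0⊕1⊕1⊕0⊕1⊕0⊕1 = 0
Syndrome s8…s1 = 0000 → no error.
Read data bits from positions 3,5,6,7,9,10,11,12,13,14,15: 01110110101

01110110101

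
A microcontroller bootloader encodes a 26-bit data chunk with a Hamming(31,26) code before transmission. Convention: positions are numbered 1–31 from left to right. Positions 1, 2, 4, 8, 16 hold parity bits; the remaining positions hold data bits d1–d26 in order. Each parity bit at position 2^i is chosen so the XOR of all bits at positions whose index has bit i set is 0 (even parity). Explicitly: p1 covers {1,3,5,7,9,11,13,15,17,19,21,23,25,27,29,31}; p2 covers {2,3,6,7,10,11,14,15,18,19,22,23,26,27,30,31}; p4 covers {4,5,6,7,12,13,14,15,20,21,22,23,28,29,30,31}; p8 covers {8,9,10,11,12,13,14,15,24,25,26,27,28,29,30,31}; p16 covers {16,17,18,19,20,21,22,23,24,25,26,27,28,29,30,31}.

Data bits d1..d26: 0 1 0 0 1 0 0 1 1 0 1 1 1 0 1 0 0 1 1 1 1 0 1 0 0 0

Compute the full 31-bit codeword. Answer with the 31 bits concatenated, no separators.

1001100010011010110100111101000

Place data at non-parity positions: p1 p2 0 p4 1 0 0 p8 1 0 0 1 1 0 1 p16 1 1 0 1 0 0 1 1 1 1 0 1 0 0 0
p1 (pos 1,3,5,7,9,11,13,15,17,19,21,23,25,27,29,31): XOR of data positions = 0⊕1⊕0⊕1⊕0⊕1⊕1⊕1⊕0⊕0⊕1⊕1⊕0⊕0⊕0 = 1
p2 (pos 2,3,6,7,10,11,14,15,18,19,22,23,26,27,30,31): XOR of data positions = 0⊕0⊕0⊕0⊕0⊕0⊕1⊕1⊕0⊕0⊕1⊕1⊕0⊕0⊕0 = 0
p4 (pos 4,5,6,7,12,13,14,15,20,21,22,23,28,29,30,31): XOR of data positions = 1⊕0⊕0⊕1⊕1⊕0⊕1⊕1⊕0⊕0⊕1⊕1⊕0⊕0⊕0 = 1
p8 (pos 8,9,10,11,12,13,14,15,24,25,26,27,28,29,30,31): XOR of data positions = 1⊕0⊕0⊕1⊕1⊕0⊕1⊕1⊕1⊕1⊕0⊕1⊕0⊕0⊕0 = 0
p16 (pos 16,17,18,19,20,21,22,23,24,25,26,27,28,29,30,31): XOR of data positions = 1⊕1⊕0⊕1⊕0⊕0⊕1⊕1⊕1⊕1⊕0⊕1⊕0⊕0⊕0 = 0
Codeword: 1001100010011010110100111101000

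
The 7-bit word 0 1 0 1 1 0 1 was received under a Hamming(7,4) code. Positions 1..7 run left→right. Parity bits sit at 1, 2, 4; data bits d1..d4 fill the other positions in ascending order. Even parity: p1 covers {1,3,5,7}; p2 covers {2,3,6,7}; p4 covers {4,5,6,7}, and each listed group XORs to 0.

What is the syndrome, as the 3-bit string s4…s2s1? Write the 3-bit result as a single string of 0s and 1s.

s1 (pos 1,3,5,7): 0⊕0⊕1⊕1 = 0
s2 (pos 2,3,6,7): 1⊕0⊕0⊕1 = 0
s4 (pos 4,5,6,7): 1⊕1⊕0⊕1 = 1
Syndrome s4…s1 = 100 → error at position 4.

100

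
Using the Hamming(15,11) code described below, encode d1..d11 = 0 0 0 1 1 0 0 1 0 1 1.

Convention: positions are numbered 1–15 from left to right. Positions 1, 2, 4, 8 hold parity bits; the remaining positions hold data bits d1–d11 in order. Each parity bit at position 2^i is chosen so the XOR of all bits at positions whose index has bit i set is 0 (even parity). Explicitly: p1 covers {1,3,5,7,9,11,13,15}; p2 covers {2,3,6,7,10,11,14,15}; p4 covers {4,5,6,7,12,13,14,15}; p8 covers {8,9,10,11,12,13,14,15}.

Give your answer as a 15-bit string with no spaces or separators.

110000101001011

Place data at non-parity positions: p1 p2 0 p4 0 0 1 p8 1 0 0 1 0 1 1
p1 (pos 1,3,5,7,9,11,13,15): XOR of data positions = 0⊕0⊕1⊕1⊕0⊕0⊕1 = 1
p2 (pos 2,3,6,7,10,11,14,15): XOR of data positions = 0⊕0⊕1⊕0⊕0⊕1⊕1 = 1
p4 (pos 4,5,6,7,12,13,14,15): XOR of data positions = 0⊕0⊕1⊕1⊕0⊕1⊕1 = 0
p8 (pos 8,9,10,11,12,13,14,15): XOR of data positions = 1⊕0⊕0⊕1⊕0⊕1⊕1 = 0
Codeword: 110000101001011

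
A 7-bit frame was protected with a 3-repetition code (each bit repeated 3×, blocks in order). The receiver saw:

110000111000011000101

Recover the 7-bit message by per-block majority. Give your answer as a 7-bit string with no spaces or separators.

Block 1 (110): 2 ones → 1
Block 2 (000): 0 ones → 0
Block 3 (111): 3 ones → 1
Block 4 (000): 0 ones → 0
Block 5 (011): 2 ones → 1
Block 6 (000): 0 ones → 0
Block 7 (101): 2 ones → 1

1010101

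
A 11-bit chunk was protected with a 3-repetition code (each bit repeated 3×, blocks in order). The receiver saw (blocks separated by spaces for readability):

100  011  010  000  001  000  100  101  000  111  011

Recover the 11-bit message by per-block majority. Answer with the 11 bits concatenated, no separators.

01000001011

Block 1 (100): 1 one → 0
Block 2 (011): 2 ones → 1
Block 3 (010): 1 one → 0
Block 4 (000): 0 ones → 0
Block 5 (001): 1 one → 0
Block 6 (000): 0 ones → 0
Block 7 (100): 1 one → 0
Block 8 (101): 2 ones → 1
Block 9 (000): 0 ones → 0
Block 10 (111): 3 ones → 1
Block 11 (011): 2 ones → 1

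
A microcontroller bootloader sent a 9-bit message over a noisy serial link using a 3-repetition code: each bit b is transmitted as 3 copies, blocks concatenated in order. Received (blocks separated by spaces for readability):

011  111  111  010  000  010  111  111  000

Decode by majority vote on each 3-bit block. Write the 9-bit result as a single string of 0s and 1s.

111000110

Block 1 (011): 2 ones → 1
Block 2 (111): 3 ones → 1
Block 3 (111): 3 ones → 1
Block 4 (010): 1 one → 0
Block 5 (000): 0 ones → 0
Block 6 (010): 1 one → 0
Block 7 (111): 3 ones → 1
Block 8 (111): 3 ones → 1
Block 9 (000): 0 ones → 0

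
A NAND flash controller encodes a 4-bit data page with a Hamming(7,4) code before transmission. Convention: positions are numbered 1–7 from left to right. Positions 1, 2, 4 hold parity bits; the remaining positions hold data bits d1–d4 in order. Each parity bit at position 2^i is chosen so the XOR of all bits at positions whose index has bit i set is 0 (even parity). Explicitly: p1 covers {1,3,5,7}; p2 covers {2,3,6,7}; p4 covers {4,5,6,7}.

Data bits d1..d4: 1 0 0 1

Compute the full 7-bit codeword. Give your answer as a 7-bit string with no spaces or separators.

0011001

Place data at non-parity positions: p1 p2 1 p4 0 0 1
p1 (pos 1,3,5,7): XOR of data positions = 1⊕0⊕1 = 0
p2 (pos 2,3,6,7): XOR of data positions = 1⊕0⊕1 = 0
p4 (pos 4,5,6,7): XOR of data positions = 0⊕0⊕1 = 1
Codeword: 0011001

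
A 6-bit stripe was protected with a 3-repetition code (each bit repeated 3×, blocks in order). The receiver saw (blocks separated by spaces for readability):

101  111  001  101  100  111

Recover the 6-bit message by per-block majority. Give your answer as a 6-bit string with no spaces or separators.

110101

Block 1 (101): 2 ones → 1
Block 2 (111): 3 ones → 1
Block 3 (001): 1 one → 0
Block 4 (101): 2 ones → 1
Block 5 (100): 1 one → 0
Block 6 (111): 3 ones → 1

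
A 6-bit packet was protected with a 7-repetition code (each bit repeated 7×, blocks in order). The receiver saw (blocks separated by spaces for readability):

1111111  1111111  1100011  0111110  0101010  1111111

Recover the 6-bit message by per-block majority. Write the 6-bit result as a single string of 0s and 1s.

Block 1 (1111111): 7 ones → 1
Block 2 (1111111): 7 ones → 1
Block 3 (1100011): 4 ones → 1
Block 4 (0111110): 5 ones → 1
Block 5 (0101010): 3 ones → 0
Block 6 (1111111): 7 ones → 1

111101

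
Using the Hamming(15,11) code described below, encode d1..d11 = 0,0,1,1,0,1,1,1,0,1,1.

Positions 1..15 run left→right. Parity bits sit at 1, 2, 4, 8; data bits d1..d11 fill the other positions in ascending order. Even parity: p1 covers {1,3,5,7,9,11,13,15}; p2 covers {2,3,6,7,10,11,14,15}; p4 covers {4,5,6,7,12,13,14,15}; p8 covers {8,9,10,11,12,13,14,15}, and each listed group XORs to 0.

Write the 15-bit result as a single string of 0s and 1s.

Place data at non-parity positions: p1 p2 0 p4 0 1 1 p8 0 1 1 1 0 1 1
p1 (pos 1,3,5,7,9,11,13,15): XOR of data positions = 0⊕0⊕1⊕0⊕1⊕0⊕1 = 1
p2 (pos 2,3,6,7,10,11,14,15): XOR of data positions = 0⊕1⊕1⊕1⊕1⊕1⊕1 = 0
p4 (pos 4,5,6,7,12,13,14,15): XOR of data positions = 0⊕1⊕1⊕1⊕0⊕1⊕1 = 1
p8 (pos 8,9,10,11,12,13,14,15): XOR of data positions = 0⊕1⊕1⊕1⊕0⊕1⊕1 = 1
Codeword: 100101110111011

100101110111011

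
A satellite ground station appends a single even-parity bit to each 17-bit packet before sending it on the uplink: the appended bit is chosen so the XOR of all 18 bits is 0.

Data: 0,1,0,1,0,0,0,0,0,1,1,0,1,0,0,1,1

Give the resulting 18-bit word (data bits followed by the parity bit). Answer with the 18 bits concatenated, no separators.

XOR of the 17 data bits: 0⊕1⊕0⊕1⊕0⊕0⊕0⊕0⊕0⊕1⊕1⊕0⊕1⊕0⊕0⊕1⊕1 = 1
Parity bit = 1 (so all 18 bits XOR to 0).

010100000110100111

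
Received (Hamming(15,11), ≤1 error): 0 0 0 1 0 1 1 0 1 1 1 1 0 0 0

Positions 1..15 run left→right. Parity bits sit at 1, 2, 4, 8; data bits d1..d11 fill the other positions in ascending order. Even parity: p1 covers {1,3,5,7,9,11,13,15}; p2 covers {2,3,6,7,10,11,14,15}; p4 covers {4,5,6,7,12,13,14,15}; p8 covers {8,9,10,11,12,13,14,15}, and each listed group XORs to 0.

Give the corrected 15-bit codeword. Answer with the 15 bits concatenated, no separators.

100101101111000

s1 (pos 1,3,5,7,9,11,13,15): 0⊕0⊕0⊕1⊕1⊕1⊕0⊕0 = 1
s2 (pos 2,3,6,7,10,11,14,15): 0⊕0⊕1⊕1⊕1⊕1⊕0⊕0 = 0
s4 (pos 4,5,6,7,12,13,14,15): 1⊕0⊕1⊕1⊕1⊕0⊕0⊕0 = 0
s8 (pos 8,9,10,11,12,13,14,15): 0⊕1⊕1⊕1⊕1⊕0⊕0⊕0 = 0
Syndrome s8…s1 = 0001 → error at position 1.
Flip position 1: 000101101111000 → 100101101111000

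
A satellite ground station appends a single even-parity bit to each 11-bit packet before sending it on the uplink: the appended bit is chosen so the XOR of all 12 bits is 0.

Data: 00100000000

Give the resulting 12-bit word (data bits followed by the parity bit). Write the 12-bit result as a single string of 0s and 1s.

001000000001

XOR of the 11 data bits: 0⊕0⊕1⊕0⊕0⊕0⊕0⊕0⊕0⊕0⊕0 = 1
Parity bit = 1 (so all 12 bits XOR to 0).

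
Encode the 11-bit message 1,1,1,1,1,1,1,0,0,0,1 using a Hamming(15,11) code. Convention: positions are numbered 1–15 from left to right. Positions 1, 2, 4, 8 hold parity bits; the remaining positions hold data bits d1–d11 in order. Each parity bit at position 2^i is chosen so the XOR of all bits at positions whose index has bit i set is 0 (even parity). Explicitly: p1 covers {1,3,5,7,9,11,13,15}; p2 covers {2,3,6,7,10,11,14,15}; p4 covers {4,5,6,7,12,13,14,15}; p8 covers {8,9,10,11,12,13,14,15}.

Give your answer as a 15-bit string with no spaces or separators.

001011101110001

Place data at non-parity positions: p1 p2 1 p4 1 1 1 p8 1 1 1 0 0 0 1
p1 (pos 1,3,5,7,9,11,13,15): XOR of data positions = 1⊕1⊕1⊕1⊕1⊕0⊕1 = 0
p2 (pos 2,3,6,7,10,11,14,15): XOR of data positions = 1⊕1⊕1⊕1⊕1⊕0⊕1 = 0
p4 (pos 4,5,6,7,12,13,14,15): XOR of data positions = 1⊕1⊕1⊕0⊕0⊕0⊕1 = 0
p8 (pos 8,9,10,11,12,13,14,15): XOR of data positions = 1⊕1⊕1⊕0⊕0⊕0⊕1 = 0
Codeword: 001011101110001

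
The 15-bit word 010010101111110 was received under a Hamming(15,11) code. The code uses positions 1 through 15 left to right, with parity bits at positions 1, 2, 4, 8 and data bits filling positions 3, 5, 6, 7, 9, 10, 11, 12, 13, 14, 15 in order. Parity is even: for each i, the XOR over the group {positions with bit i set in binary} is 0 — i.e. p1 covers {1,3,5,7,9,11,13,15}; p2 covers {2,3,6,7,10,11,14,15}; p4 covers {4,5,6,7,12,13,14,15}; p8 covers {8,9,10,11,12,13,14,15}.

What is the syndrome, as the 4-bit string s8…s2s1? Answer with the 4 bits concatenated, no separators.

s1 (pos 1,3,5,7,9,11,13,15): 0⊕0⊕1⊕1⊕1⊕1⊕1⊕0 = 1
s2 (pos 2,3,6,7,10,11,14,15): 1⊕0⊕0⊕1⊕1⊕1⊕1⊕0 = 1
s4 (pos 4,5,6,7,12,13,14,15): 0⊕1⊕0⊕1⊕1⊕1⊕1⊕0 = 1
s8 (pos 8,9,10,11,12,13,14,15): 0⊕1⊕1⊕1⊕1⊕1⊕1⊕0 = 0
Syndrome s8…s1 = 0111 → error at position 7.

0111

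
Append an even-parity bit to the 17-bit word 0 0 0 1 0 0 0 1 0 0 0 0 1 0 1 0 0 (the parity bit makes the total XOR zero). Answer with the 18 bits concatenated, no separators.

000100010000101000

XOR of the 17 data bits: 0⊕0⊕0⊕1⊕0⊕0⊕0⊕1⊕0⊕0⊕0⊕0⊕1⊕0⊕1⊕0⊕0 = 0
Parity bit = 0 (so all 18 bits XOR to 0).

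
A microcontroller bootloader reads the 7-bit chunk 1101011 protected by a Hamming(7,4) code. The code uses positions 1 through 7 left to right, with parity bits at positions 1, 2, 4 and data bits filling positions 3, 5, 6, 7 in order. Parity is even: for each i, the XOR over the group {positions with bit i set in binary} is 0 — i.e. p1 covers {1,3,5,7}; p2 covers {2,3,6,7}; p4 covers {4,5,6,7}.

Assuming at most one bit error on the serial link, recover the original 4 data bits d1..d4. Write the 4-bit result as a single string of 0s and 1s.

s1 (pos 1,3,5,7): 1⊕0⊕0⊕1 = 0
s2 (pos 2,3,6,7): 1⊕0⊕1⊕1 = 1
s4 (pos 4,5,6,7): 1⊕0⊕1⊕1 = 1
Syndrome s4…s1 = 110 → error at position 6.
Flip position 6: 1101011 → 1101001
Read data bits from positions 3,5,6,7: 0001

0001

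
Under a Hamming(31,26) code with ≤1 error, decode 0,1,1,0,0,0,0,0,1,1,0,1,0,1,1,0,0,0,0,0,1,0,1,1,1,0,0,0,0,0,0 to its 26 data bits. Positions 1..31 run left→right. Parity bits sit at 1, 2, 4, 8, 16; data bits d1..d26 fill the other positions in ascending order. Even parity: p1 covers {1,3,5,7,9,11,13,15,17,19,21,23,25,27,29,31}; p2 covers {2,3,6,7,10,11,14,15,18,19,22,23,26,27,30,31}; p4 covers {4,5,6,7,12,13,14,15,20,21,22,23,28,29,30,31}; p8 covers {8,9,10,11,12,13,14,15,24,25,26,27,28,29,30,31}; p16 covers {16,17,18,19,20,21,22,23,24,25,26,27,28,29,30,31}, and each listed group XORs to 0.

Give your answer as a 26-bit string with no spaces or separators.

10001100011000010111000000

s1 (pos 1,3,5,7,9,11,13,15,17,19,21,23,25,27,29,31): 0⊕1⊕0⊕0⊕1⊕0⊕0⊕1⊕0⊕0⊕1⊕1⊕1⊕0⊕0⊕0 = 0
s2 (pos 2,3,6,7,10,11,14,15,18,19,22,23,26,27,30,31): 1⊕1⊕0⊕0⊕1⊕0⊕1⊕1⊕0⊕0⊕0⊕1⊕0⊕0⊕0⊕0 = 0
s4 (pos 4,5,6,7,12,13,14,15,20,21,22,23,28,29,30,31): 0⊕0⊕0⊕0⊕1⊕0⊕1⊕1⊕0⊕1⊕0⊕1⊕0⊕0⊕0⊕0 = 1
s8 (pos 8,9,10,11,12,13,14,15,24,25,26,27,28,29,30,31): 0⊕1⊕1⊕0⊕1⊕0⊕1⊕1⊕1⊕1⊕0⊕0⊕0⊕0⊕0⊕0 = 1
s16 (pos 16,17,18,19,20,21,22,23,24,25,26,27,28,29,30,31): 0⊕0⊕0⊕0⊕0⊕1⊕0⊕1⊕1⊕1⊕0⊕0⊕0⊕0⊕0⊕0 = 0
Syndrome s16…s1 = 01100 → error at position 12.
Flip position 12: 0110000011010110000010111000000 → 0110000011000110000010111000000
Read data bits from positions 3,5,6,7,9,10,11,12,13,14,15,17,18,19,20,21,22,23,24,25,26,27,28,29,30,31: 10001100011000010111000000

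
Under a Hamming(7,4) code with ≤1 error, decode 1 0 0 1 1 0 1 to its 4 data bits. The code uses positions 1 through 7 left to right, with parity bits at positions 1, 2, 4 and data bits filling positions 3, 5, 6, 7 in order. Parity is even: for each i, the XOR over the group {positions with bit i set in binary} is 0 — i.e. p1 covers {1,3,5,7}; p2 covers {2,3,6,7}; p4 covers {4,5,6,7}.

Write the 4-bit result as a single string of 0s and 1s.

s1 (pos 1,3,5,7): 1⊕0⊕1⊕1 = 1
s2 (pos 2,3,6,7): 0⊕0⊕0⊕1 = 1
s4 (pos 4,5,6,7): 1⊕1⊕0⊕1 = 1
Syndrome s4…s1 = 111 → error at position 7.
Flip position 7: 1001101 → 1001100
Read data bits from positions 3,5,6,7: 0100

0100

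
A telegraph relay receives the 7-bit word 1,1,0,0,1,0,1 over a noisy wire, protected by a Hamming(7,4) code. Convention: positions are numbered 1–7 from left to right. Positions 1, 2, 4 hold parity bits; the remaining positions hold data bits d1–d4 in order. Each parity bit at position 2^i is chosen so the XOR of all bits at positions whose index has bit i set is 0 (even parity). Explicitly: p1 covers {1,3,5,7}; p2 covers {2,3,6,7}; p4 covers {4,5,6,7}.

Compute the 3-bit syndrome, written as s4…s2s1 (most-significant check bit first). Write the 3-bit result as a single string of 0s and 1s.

001

s1 (pos 1,3,5,7): 1⊕0⊕1⊕1 = 1
s2 (pos 2,3,6,7): 1⊕0⊕0⊕1 = 0
s4 (pos 4,5,6,7): 0⊕1⊕0⊕1 = 0
Syndrome s4…s1 = 001 → error at position 1.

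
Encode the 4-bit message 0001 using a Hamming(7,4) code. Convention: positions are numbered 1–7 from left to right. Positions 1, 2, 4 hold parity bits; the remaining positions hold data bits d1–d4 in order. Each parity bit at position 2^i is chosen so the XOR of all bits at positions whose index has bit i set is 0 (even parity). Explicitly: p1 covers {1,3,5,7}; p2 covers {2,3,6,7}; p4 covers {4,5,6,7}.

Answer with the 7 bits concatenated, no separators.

1101001

Place data at non-parity positions: p1 p2 0 p4 0 0 1
p1 (pos 1,3,5,7): XOR of data positions = 0⊕0⊕1 = 1
p2 (pos 2,3,6,7): XOR of data positions = 0⊕0⊕1 = 1
p4 (pos 4,5,6,7): XOR of data positions = 0⊕0⊕1 = 1
Codeword: 1101001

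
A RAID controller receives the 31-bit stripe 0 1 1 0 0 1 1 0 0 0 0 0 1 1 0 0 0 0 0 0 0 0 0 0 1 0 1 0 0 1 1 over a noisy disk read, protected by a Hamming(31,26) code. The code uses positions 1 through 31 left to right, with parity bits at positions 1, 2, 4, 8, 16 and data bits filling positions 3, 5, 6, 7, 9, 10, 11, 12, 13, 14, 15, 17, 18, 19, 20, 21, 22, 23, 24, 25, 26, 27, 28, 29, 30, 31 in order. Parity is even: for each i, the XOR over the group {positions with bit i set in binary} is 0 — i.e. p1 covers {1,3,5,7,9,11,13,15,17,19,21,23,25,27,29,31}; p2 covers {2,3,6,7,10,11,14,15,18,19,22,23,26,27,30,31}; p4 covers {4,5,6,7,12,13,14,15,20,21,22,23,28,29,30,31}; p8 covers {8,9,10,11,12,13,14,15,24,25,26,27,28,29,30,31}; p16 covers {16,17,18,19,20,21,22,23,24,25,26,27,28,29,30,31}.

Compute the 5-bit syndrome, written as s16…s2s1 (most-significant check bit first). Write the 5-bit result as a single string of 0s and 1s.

00000

s1 (pos 1,3,5,7,9,11,13,15,17,19,21,23,25,27,29,31): 0⊕1⊕0⊕1⊕0⊕0⊕1⊕0⊕0⊕0⊕0⊕0⊕1⊕1⊕0⊕1 = 0
s2 (pos 2,3,6,7,10,11,14,15,18,19,22,23,26,27,30,31): 1⊕1⊕1⊕1⊕0⊕0⊕1⊕0⊕0⊕0⊕0⊕0⊕0⊕1⊕1⊕1 = 0
s4 (pos 4,5,6,7,12,13,14,15,20,21,22,23,28,29,30,31): 0⊕0⊕1⊕1⊕0⊕1⊕1⊕0⊕0⊕0⊕0⊕0⊕0⊕0⊕1⊕1 = 0
s8 (pos 8,9,10,11,12,13,14,15,24,25,26,27,28,29,30,31): 0⊕0⊕0⊕0⊕0⊕1⊕1⊕0⊕0⊕1⊕0⊕1⊕0⊕0⊕1⊕1 = 0
s16 (pos 16,17,18,19,20,21,22,23,24,25,26,27,28,29,30,31): 0⊕0⊕0⊕0⊕0⊕0⊕0⊕0⊕0⊕1⊕0⊕1⊕0⊕0⊕1⊕1 = 0
Syndrome s16…s1 = 00000 → no error.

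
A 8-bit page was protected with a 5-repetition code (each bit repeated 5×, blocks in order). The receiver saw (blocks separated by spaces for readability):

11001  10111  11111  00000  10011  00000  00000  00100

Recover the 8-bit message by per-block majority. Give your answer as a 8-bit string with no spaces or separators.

Block 1 (11001): 3 ones → 1
Block 2 (10111): 4 ones → 1
Block 3 (11111): 5 ones → 1
Block 4 (00000): 0 ones → 0
Block 5 (10011): 3 ones → 1
Block 6 (00000): 0 ones → 0
Block 7 (00000): 0 ones → 0
Block 8 (00100): 1 one → 0

11101000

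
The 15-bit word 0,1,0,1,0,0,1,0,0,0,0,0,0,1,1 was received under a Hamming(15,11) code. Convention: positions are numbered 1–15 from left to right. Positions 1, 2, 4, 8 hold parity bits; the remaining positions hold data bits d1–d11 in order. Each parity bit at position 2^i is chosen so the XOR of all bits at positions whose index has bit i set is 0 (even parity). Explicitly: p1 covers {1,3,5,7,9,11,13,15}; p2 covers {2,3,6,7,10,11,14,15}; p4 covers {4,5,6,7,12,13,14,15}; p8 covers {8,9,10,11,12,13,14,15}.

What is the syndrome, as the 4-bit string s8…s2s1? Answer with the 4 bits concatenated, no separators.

s1 (pos 1,3,5,7,9,11,13,15): 0⊕0⊕0⊕1⊕0⊕0⊕0⊕1 = 0
s2 (pos 2,3,6,7,10,11,14,15): 1⊕0⊕0⊕1⊕0⊕0⊕1⊕1 = 0
s4 (pos 4,5,6,7,12,13,14,15): 1⊕0⊕0⊕1⊕0⊕0⊕1⊕1 = 0
s8 (pos 8,9,10,11,12,13,14,15): 0⊕0⊕0⊕0⊕0⊕0⊕1⊕1 = 0
Syndrome s8…s1 = 0000 → no error.

0000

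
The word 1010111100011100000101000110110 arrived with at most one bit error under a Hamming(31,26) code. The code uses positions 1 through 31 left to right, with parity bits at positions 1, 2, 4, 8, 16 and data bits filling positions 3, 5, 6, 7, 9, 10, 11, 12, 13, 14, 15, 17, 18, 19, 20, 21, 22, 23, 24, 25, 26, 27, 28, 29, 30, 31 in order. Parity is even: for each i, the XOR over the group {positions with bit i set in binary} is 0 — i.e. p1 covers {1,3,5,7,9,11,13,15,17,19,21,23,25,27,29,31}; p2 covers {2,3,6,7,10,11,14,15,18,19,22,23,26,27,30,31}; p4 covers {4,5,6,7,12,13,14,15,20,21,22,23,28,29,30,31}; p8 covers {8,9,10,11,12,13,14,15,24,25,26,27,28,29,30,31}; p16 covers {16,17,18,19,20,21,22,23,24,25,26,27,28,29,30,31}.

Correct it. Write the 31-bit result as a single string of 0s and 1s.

0010111100011100000101000110110

s1 (pos 1,3,5,7,9,11,13,15,17,19,21,23,25,27,29,31): 1⊕1⊕1⊕1⊕0⊕0⊕1⊕0⊕0⊕0⊕0⊕0⊕0⊕1⊕1⊕0 = 1
s2 (pos 2,3,6,7,10,11,14,15,18,19,22,23,26,27,30,31): 0⊕1⊕1⊕1⊕0⊕0⊕1⊕0⊕0⊕0⊕1⊕0⊕1⊕1⊕1⊕0 = 0
s4 (pos 4,5,6,7,12,13,14,15,20,21,22,23,28,29,30,31): 0⊕1⊕1⊕1⊕1⊕1⊕1⊕0⊕1⊕0⊕1⊕0⊕0⊕1⊕1⊕0 = 0
s8 (pos 8,9,10,11,12,13,14,15,24,25,26,27,28,29,30,31): 1⊕0⊕0⊕0⊕1⊕1⊕1⊕0⊕0⊕0⊕1⊕1⊕0⊕1⊕1⊕0 = 0
s16 (pos 16,17,18,19,20,21,22,23,24,25,26,27,28,29,30,31): 0⊕0⊕0⊕0⊕1⊕0⊕1⊕0⊕0⊕0⊕1⊕1⊕0⊕1⊕1⊕0 = 0
Syndrome s16…s1 = 00001 → error at position 1.
Flip position 1: 1010111100011100000101000110110 → 0010111100011100000101000110110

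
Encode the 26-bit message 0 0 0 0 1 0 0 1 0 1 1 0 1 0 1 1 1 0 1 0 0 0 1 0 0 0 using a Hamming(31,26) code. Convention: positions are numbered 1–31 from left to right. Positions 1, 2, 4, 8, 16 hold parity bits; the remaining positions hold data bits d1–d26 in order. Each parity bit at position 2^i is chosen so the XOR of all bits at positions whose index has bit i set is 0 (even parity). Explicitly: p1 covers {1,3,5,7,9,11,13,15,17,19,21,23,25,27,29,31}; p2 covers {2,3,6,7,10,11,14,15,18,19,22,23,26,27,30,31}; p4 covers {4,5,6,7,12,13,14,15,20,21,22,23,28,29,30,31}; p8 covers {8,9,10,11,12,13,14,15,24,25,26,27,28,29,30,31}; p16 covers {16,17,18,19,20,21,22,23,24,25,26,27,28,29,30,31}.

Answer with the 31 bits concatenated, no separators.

1001000010010110010111010001000

Place data at non-parity positions: p1 p2 0 p4 0 0 0 p8 1 0 0 1 0 1 1 p16 0 1 0 1 1 1 0 1 0 0 0 1 0 0 0
p1 (pos 1,3,5,7,9,11,13,15,17,19,21,23,25,27,29,31): XOR of data positions = 0⊕0⊕0⊕1⊕0⊕0⊕1⊕0⊕0⊕1⊕0⊕0⊕0⊕0⊕0 = 1
p2 (pos 2,3,6,7,10,11,14,15,18,19,22,23,26,27,30,31): XOR of data positions = 0⊕0⊕0⊕0⊕0⊕1⊕1⊕1⊕0⊕1⊕0⊕0⊕0⊕0⊕0 = 0
p4 (pos 4,5,6,7,12,13,14,15,20,21,22,23,28,29,30,31): XOR of data positions = 0⊕0⊕0⊕1⊕0⊕1⊕1⊕1⊕1⊕1⊕0⊕1⊕0⊕0⊕0 = 1
p8 (pos 8,9,10,11,12,13,14,15,24,25,26,27,28,29,30,31): XOR of data positions = 1⊕0⊕0⊕1⊕0⊕1⊕1⊕1⊕0⊕0⊕0⊕1⊕0⊕0⊕0 = 0
p16 (pos 16,17,18,19,20,21,22,23,24,25,26,27,28,29,30,31): XOR of data positions = 0⊕1⊕0⊕1⊕1⊕1⊕0⊕1⊕0⊕0⊕0⊕1⊕0⊕0⊕0 = 0
Codeword: 1001000010010110010111010001000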